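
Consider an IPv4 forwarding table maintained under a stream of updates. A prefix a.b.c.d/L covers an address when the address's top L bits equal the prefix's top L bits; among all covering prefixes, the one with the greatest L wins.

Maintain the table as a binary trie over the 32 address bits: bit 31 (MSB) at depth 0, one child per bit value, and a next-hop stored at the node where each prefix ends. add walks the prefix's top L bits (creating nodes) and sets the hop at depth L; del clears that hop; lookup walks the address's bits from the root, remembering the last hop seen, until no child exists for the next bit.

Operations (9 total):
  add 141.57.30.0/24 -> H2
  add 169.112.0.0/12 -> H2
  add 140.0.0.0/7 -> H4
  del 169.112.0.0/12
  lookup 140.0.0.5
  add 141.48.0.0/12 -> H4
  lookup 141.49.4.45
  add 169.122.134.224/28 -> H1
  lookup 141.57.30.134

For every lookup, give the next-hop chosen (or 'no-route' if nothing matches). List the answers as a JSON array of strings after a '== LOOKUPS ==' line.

Process each operation:
  add 141.57.30.0/24 -> H2 at depth 24
  add 169.112.0.0/12 -> H2 at depth 12
  add 140.0.0.0/7 -> H4 at depth 7
  - 169.112.0.0/12 clear@12
  Q 140.0.0.5: descend 1000110 ; hops seen [H4] ; pick H4
  add 141.48.0.0/12 -> H4 at depth 12
  Q 141.49.4.45: descend 100011010011 ; hops seen [H4,H4] ; pick H4
  add 169.122.134.224/28 -> H1 at depth 28
  Q 141.57.30.134: descend 100011010011100100011110 ; hops seen [H4,H4,H2] ; pick H2

== LOOKUPS ==
["H4","H4","H2"]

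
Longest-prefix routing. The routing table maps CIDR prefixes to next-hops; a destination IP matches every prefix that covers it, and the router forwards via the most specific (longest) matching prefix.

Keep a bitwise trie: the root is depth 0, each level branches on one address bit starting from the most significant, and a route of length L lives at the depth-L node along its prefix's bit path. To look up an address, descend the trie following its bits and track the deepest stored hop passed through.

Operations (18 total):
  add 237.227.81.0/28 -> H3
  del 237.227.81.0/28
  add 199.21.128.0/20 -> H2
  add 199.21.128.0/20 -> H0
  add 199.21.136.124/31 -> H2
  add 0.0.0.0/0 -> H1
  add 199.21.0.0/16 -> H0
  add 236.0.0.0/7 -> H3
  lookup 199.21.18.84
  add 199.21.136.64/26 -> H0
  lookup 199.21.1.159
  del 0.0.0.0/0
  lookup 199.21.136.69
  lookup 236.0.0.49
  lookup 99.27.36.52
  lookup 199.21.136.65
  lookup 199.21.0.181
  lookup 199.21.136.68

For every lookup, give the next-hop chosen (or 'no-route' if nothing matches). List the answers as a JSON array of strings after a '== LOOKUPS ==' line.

Process each operation:
  add 237.227.81.0/28 -> H3 at depth 28
  del 237.227.81.0/28 (clear depth 28)
  add 199.21.128.0/20 -> H2 at depth 20
  add 199.21.128.0/20 -> H0 at depth 20
  add 199.21.136.124/31 -> H2 at depth 31
  add 0.0.0.0/0 -> H1 at depth 0
  add 199.21.0.0/16 -> H0 at depth 16
  add 236.0.0.0/7 -> H3 at depth 7
  ? 199.21.18.84  path d0:H1→d1:-→d2:-→d3:-→d4:-→d5:-→d6:-→d7:-→d8:-→d9:-→d10:-→d11:-→d12:-→d13:-→d14:-→d15:-→d16:H0  best=H0
  add 199.21.136.64/26 -> H0 at depth 26
  ? 199.21.1.159  path d0:H1→d1:-→d2:-→d3:-→d4:-→d5:-→d6:-→d7:-→d8:-→d9:-→d10:-→d11:-→d12:-→d13:-→d14:-→d15:-→d16:H0  best=H0
  del 0.0.0.0/0 (clear depth 0)
  ? 199.21.136.69  path d0:-→d1:-→d2:-→d3:-→d4:-→d5:-→d6:-→d7:-→d8:-→d9:-→d10:-→d11:-→d12:-→d13:-→d14:-→d15:-→d16:H0→d17:-→d18:-→d19:-→d20:H0→d21:-→d22:-→d23:-→d24:-→d25:-→d26:H0  best=H0
  ? 236.0.0.49  path d0:-→d1:-→d2:-→d3:-→d4:-→d5:-→d6:-→d7:H3  best=H3
  ? 99.27.36.52  path d0:-  best=no-route
  ? 199.21.136.65  path d0:-→d1:-→d2:-→d3:-→d4:-→d5:-→d6:-→d7:-→d8:-→d9:-→d10:-→d11:-→d12:-→d13:-→d14:-→d15:-→d16:H0→d17:-→d18:-→d19:-→d20:H0→d21:-→d22:-→d23:-→d24:-→d25:-→d26:H0  best=H0
  ? 199.21.0.181  path d0:-→d1:-→d2:-→d3:-→d4:-→d5:-→d6:-→d7:-→d8:-→d9:-→d10:-→d11:-→d12:-→d13:-→d14:-→d15:-→d16:H0  best=H0
  ? 199.21.136.68  path d0:-→d1:-→d2:-→d3:-→d4:-→d5:-→d6:-→d7:-→d8:-→d9:-→d10:-→d11:-→d12:-→d13:-→d14:-→d15:-→d16:H0→d17:-→d18:-→d19:-→d20:H0→d21:-→d22:-→d23:-→d24:-→d25:-→d26:H0  best=H0

== LOOKUPS ==
["H0","H0","H0","H3","no-route","H0","H0","H0"]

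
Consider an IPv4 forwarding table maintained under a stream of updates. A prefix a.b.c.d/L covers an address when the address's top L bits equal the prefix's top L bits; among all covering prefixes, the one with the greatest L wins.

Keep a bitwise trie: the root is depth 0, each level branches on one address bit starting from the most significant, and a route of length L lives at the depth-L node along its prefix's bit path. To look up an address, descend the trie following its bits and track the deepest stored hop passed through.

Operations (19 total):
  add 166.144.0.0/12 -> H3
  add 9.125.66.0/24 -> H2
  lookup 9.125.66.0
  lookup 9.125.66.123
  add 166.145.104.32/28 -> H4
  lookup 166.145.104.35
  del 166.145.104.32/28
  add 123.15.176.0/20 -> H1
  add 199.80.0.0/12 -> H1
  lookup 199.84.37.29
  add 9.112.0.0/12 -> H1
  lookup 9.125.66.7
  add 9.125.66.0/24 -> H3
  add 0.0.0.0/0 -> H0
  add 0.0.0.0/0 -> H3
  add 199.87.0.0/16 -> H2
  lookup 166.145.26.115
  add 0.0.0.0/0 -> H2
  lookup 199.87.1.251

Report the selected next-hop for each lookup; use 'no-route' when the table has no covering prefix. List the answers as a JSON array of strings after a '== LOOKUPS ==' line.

Process each operation:
  add 166.144.0.0/12 -> H3 at depth 12
  add 9.125.66.0/24 -> H2 at depth 24
  Q 9.125.66.0: descend 000010010111110101000010 ; hops seen [H2] ; pick H2
  Q 9.125.66.123: descend 000010010111110101000010 ; hops seen [H2] ; pick H2
  add 166.145.104.32/28 -> H4 at depth 28
  Q 166.145.104.35: descend 1010011010010001011010000010 ; hops seen [H3,H4] ; pick H4
  - 166.145.104.32/28 clear@28
  add 123.15.176.0/20 -> H1 at depth 20
  add 199.80.0.0/12 -> H1 at depth 12
  Q 199.84.37.29: descend 110001110101 ; hops seen [H1] ; pick H1
  add 9.112.0.0/12 -> H1 at depth 12
  Q 9.125.66.7: descend 000010010111110101000010 ; hops seen [H1,H2] ; pick H2
  add 9.125.66.0/24 -> H3 at depth 24
  add 0.0.0.0/0 -> H0 at depth 0
  add 0.0.0.0/0 -> H3 at depth 0
  add 199.87.0.0/16 -> H2 at depth 16
  Q 166.145.26.115: descend 10100110100100010 ; hops seen [H3,H3] ; pick H3
  add 0.0.0.0/0 -> H2 at depth 0
  Q 199.87.1.251: descend 1100011101010111 ; hops seen [H2,H1,H2] ; pick H2

== LOOKUPS ==
["H2","H2","H4","H1","H2","H3","H2"]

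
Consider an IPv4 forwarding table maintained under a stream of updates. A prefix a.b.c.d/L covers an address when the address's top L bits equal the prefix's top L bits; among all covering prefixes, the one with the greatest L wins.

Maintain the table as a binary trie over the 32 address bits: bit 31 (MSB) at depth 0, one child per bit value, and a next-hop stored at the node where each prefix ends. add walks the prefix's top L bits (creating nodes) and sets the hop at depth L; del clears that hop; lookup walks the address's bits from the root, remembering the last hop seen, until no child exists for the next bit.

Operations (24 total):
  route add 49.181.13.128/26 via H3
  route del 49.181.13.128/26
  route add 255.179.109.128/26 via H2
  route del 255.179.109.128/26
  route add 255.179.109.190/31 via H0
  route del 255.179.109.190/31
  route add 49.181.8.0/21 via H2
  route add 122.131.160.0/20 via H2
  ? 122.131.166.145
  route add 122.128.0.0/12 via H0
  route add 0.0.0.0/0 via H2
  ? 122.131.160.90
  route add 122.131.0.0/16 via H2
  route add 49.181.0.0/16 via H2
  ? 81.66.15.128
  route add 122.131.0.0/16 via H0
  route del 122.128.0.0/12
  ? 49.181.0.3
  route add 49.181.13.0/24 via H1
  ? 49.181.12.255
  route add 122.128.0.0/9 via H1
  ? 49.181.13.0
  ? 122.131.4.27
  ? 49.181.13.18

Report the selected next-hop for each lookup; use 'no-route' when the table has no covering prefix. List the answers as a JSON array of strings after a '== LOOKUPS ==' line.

Trace:
  + 49.181.13.128/26 (H3) depth=26
  - 49.181.13.128/26 clear@26
  + 255.179.109.128/26 (H2) depth=26
  - 255.179.109.128/26 clear@26
  + 255.179.109.190/31 (H0) depth=31
  - 255.179.109.190/31 clear@31
  + 49.181.8.0/21 (H2) depth=21
  + 122.131.160.0/20 (H2) depth=20
  Q 122.131.166.145: descend 01111010100000111010 ; hops seen [H2] ; pick H2
  + 122.128.0.0/12 (H0) depth=12
  + 0.0.0.0/0 (H2) depth=0
  Q 122.131.160.90: descend 01111010100000111010 ; hops seen [H2,H0,H2] ; pick H2
  + 122.131.0.0/16 (H2) depth=16
  + 49.181.0.0/16 (H2) depth=16
  Q 81.66.15.128: descend 01 ; hops seen [H2] ; pick H2
  + 122.131.0.0/16 (H0) depth=16
  - 122.128.0.0/12 clear@12
  Q 49.181.0.3: descend 00110001101101010000 ; hops seen [H2,H2] ; pick H2
  + 49.181.13.0/24 (H1) depth=24
  Q 49.181.12.255: descend 00110001101101010000110 ; hops seen [H2,H2,H2] ; pick H2
  + 122.128.0.0/9 (H1) depth=9
  Q 49.181.13.0: descend 001100011011010100001101 ; hops seen [H2,H2,H2,H1] ; pick H1
  Q 122.131.4.27: descend 0111101010000011 ; hops seen [H2,H1,H0] ; pick H0
  Q 49.181.13.18: descend 001100011011010100001101 ; hops seen [H2,H2,H2,H1] ; pick H1

== LOOKUPS ==
["H2","H2","H2","H2","H2","H1","H0","H1"]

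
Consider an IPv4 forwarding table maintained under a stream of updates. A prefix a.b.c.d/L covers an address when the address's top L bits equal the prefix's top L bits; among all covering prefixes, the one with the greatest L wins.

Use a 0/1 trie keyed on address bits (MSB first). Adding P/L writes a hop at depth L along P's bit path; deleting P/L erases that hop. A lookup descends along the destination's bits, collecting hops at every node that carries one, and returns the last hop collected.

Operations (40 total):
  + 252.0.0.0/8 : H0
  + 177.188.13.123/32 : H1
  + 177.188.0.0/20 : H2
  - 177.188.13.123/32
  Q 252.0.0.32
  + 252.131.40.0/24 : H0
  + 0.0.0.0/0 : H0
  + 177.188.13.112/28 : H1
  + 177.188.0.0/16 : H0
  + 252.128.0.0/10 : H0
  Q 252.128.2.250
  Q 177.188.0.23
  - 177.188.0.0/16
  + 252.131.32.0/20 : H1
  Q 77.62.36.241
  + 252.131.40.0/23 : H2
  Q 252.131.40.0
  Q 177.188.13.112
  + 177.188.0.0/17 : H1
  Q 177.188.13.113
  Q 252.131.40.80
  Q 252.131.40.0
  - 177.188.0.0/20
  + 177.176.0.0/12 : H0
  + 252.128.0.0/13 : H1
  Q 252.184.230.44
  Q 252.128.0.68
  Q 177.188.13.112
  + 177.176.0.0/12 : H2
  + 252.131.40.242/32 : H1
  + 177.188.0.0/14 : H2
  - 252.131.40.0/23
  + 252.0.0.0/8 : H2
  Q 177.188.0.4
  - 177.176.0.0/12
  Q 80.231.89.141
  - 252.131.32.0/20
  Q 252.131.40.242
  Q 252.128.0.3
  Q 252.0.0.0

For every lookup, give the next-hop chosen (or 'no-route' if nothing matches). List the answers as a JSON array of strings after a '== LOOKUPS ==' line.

Process each operation:
  add 252.0.0.0/8 -> H0 at depth 8
  add 177.188.13.123/32 -> H1 at depth 32
  add 177.188.0.0/20 -> H2 at depth 20
  del 177.188.13.123/32 (clear depth 32)
  lookup 252.0.0.32: bits 11111100 walk d0:-→d1:-→d2:-→d3:-→d4:-→d5:-→d6:-→d7:-→d8:H0 -> H0
  add 252.131.40.0/24 -> H0 at depth 24
  add 0.0.0.0/0 -> H0 at depth 0
  add 177.188.13.112/28 -> H1 at depth 28
  add 177.188.0.0/16 -> H0 at depth 16
  add 252.128.0.0/10 -> H0 at depth 10
  lookup 252.128.2.250: bits 11111100100000 walk d0:H0→d1:-→d2:-→d3:-→d4:-→d5:-→d6:-→d7:-→d8:H0→d9:-→d10:H0→d11:-→d12:-→d13:-→d14:- -> H0
  lookup 177.188.0.23: bits 10110001101111000000 walk d0:H0→d1:-→d2:-→d3:-→d4:-→d5:-→d6:-→d7:-→d8:-→d9:-→d10:-→d11:-→d12:-→d13:-→d14:-→d15:-→d16:H0→d17:-→d18:-→d19:-→d20:H2 -> H2
  del 177.188.0.0/16 (clear depth 16)
  add 252.131.32.0/20 -> H1 at depth 20
  lookup 77.62.36.241: bits ε walk d0:H0 -> H0
  add 252.131.40.0/23 -> H2 at depth 23
  lookup 252.131.40.0: bits 111111001000001100101000 walk d0:H0→d1:-→d2:-→d3:-→d4:-→d5:-→d6:-→d7:-→d8:H0→d9:-→d10:H0→d11:-→d12:-→d13:-→d14:-→d15:-→d16:-→d17:-→d18:-→d19:-→d20:H1→d21:-→d22:-→d23:H2→d24:H0 -> H0
  lookup 177.188.13.112: bits 1011000110111100000011010111 walk d0:H0→d1:-→d2:-→d3:-→d4:-→d5:-→d6:-→d7:-→d8:-→d9:-→d10:-→d11:-→d12:-→d13:-→d14:-→d15:-→d16:-→d17:-→d18:-→d19:-→d20:H2→d21:-→d22:-→d23:-→d24:-→d25:-→d26:-→d27:-→d28:H1 -> H1
  add 177.188.0.0/17 -> H1 at depth 17
  lookup 177.188.13.113: bits 1011000110111100000011010111 walk d0:H0→d1:-→d2:-→d3:-→d4:-→d5:-→d6:-→d7:-→d8:-→d9:-→d10:-→d11:-→d12:-→d13:-→d14:-→d15:-→d16:-→d17:H1→d18:-→d19:-→d20:H2→d21:-→d22:-→d23:-→d24:-→d25:-→d26:-→d27:-→d28:H1 -> H1
  lookup 252.131.40.80: bits 111111001000001100101000 walk d0:H0→d1:-→d2:-→d3:-→d4:-→d5:-→d6:-→d7:-→d8:H0→d9:-→d10:H0→d11:-→d12:-→d13:-→d14:-→d15:-→d16:-→d17:-→d18:-→d19:-→d20:H1→d21:-→d22:-→d23:H2→d24:H0 -> H0
  lookup 252.131.40.0: bits 111111001000001100101000 walk d0:H0→d1:-→d2:-→d3:-→d4:-→d5:-→d6:-→d7:-→d8:H0→d9:-→d10:H0→d11:-→d12:-→d13:-→d14:-→d15:-→d16:-→d17:-→d18:-→d19:-→d20:H1→d21:-→d22:-→d23:H2→d24:H0 -> H0
  del 177.188.0.0/20 (clear depth 20)
  add 177.176.0.0/12 -> H0 at depth 12
  add 252.128.0.0/13 -> H1 at depth 13
  lookup 252.184.230.44: bits 1111110010 walk d0:H0→d1:-→d2:-→d3:-→d4:-→d5:-→d6:-→d7:-→d8:H0→d9:-→d10:H0 -> H0
  lookup 252.128.0.68: bits 11111100100000 walk d0:H0→d1:-→d2:-→d3:-→d4:-→d5:-→d6:-→d7:-→d8:H0→d9:-→d10:H0→d11:-→d12:-→d13:H1→d14:- -> H1
  lookup 177.188.13.112: bits 1011000110111100000011010111 walk d0:H0→d1:-→d2:-→d3:-→d4:-→d5:-→d6:-→d7:-→d8:-→d9:-→d10:-→d11:-→d12:H0→d13:-→d14:-→d15:-→d16:-→d17:H1→d18:-→d19:-→d20:-→d21:-→d22:-→d23:-→d24:-→d25:-→d26:-→d27:-→d28:H1 -> H1
  add 177.176.0.0/12 -> H2 at depth 12
  add 252.131.40.242/32 -> H1 at depth 32
  add 177.188.0.0/14 -> H2 at depth 14
  del 252.131.40.0/23 (clear depth 23)
  add 252.0.0.0/8 -> H2 at depth 8
  lookup 177.188.0.4: bits 10110001101111000000 walk d0:H0→d1:-→d2:-→d3:-→d4:-→d5:-→d6:-→d7:-→d8:-→d9:-→d10:-→d11:-→d12:H2→d13:-→d14:H2→d15:-→d16:-→d17:H1→d18:-→d19:-→d20:- -> H1
  del 177.176.0.0/12 (clear depth 12)
  lookup 80.231.89.141: bits ε walk d0:H0 -> H0
  del 252.131.32.0/20 (clear depth 20)
  lookup 252.131.40.242: bits 11111100100000110010100011110010 walk d0:H0→d1:-→d2:-→d3:-→d4:-→d5:-→d6:-→d7:-→d8:H2→d9:-→d10:H0→d11:-→d12:-→d13:H1→d14:-→d15:-→d16:-→d17:-→d18:-→d19:-→d20:-→d21:-→d22:-→d23:-→d24:H0→d25:-→d26:-→d27:-→d28:-→d29:-→d30:-→d31:-→d32:H1 -> H1
  lookup 252.128.0.3: bits 11111100100000 walk d0:H0→d1:-→d2:-→d3:-→d4:-→d5:-→d6:-→d7:-→d8:H2→d9:-→d10:H0→d11:-→d12:-→d13:H1→d14:- -> H1
  lookup 252.0.0.0: bits 11111100 walk d0:H0→d1:-→d2:-→d3:-→d4:-→d5:-→d6:-→d7:-→d8:H2 -> H2

== LOOKUPS ==
["H0","H0","H2","H0","H0","H1","H1","H0","H0","H0","H1","H1","H1","H0","H1","H1","H2"]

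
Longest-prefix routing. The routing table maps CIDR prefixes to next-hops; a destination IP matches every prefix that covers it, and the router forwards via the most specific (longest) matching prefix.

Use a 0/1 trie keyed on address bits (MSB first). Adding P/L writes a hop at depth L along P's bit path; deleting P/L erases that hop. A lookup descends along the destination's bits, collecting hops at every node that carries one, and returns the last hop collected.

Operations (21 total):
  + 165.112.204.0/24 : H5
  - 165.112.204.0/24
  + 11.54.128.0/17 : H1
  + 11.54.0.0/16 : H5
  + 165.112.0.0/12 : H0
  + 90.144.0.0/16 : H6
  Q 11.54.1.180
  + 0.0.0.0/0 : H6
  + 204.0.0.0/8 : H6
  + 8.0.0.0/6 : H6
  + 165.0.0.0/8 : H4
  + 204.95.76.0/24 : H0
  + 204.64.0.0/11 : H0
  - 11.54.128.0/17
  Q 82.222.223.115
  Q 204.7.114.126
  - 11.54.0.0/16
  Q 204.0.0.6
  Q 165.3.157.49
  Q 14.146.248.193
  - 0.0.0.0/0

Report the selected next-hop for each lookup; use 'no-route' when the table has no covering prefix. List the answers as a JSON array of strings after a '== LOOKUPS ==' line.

Trace:
  add 165.112.204.0/24 -> H5 at depth 24
  - 165.112.204.0/24 clear@24
  add 11.54.128.0/17 -> H1 at depth 17
  add 11.54.0.0/16 -> H5 at depth 16
  add 165.112.0.0/12 -> H0 at depth 12
  add 90.144.0.0/16 -> H6 at depth 16
  ? 11.54.1.180  path d0:-→d1:-→d2:-→d3:-→d4:-→d5:-→d6:-→d7:-→d8:-→d9:-→d10:-→d11:-→d12:-→d13:-→d14:-→d15:-→d16:H5  best=H5
  add 0.0.0.0/0 -> H6 at depth 0
  add 204.0.0.0/8 -> H6 at depth 8
  add 8.0.0.0/6 -> H6 at depth 6
  add 165.0.0.0/8 -> H4 at depth 8
  add 204.95.76.0/24 -> H0 at depth 24
  add 204.64.0.0/11 -> H0 at depth 11
  - 11.54.128.0/17 clear@17
  ? 82.222.223.115  path d0:H6→d1:-→d2:-→d3:-→d4:-  best=H6
  ? 204.7.114.126  path d0:H6→d1:-→d2:-→d3:-→d4:-→d5:-→d6:-→d7:-→d8:H6→d9:-  best=H6
  - 11.54.0.0/16 clear@16
  ? 204.0.0.6  path d0:H6→d1:-→d2:-→d3:-→d4:-→d5:-→d6:-→d7:-→d8:H6→d9:-  best=H6
  ? 165.3.157.49  path d0:H6→d1:-→d2:-→d3:-→d4:-→d5:-→d6:-→d7:-→d8:H4→d9:-  best=H4
  ? 14.146.248.193  path d0:H6→d1:-→d2:-→d3:-→d4:-→d5:-  best=H6
  - 0.0.0.0/0 clear@0

== LOOKUPS ==
["H5","H6","H6","H6","H4","H6"]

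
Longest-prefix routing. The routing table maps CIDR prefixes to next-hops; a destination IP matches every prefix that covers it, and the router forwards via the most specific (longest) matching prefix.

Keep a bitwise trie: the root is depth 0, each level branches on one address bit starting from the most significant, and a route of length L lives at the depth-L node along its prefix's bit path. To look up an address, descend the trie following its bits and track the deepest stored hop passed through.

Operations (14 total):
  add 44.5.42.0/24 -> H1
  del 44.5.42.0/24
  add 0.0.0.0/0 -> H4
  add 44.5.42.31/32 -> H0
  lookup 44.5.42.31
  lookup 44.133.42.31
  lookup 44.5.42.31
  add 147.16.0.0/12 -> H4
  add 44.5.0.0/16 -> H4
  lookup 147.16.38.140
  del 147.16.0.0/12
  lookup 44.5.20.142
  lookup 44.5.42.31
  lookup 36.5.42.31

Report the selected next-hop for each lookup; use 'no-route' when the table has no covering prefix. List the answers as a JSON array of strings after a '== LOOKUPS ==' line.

Trace:
  add 44.5.42.0/24 -> H1 at depth 24
  del 44.5.42.0/24 (clear depth 24)
  add 0.0.0.0/0 -> H4 at depth 0
  add 44.5.42.31/32 -> H0 at depth 32
  Q 44.5.42.31: descend 00101100000001010010101000011111 ; hops seen [H4,H0] ; pick H0
  Q 44.133.42.31: descend 00101100 ; hops seen [H4] ; pick H4
  Q 44.5.42.31: descend 00101100000001010010101000011111 ; hops seen [H4,H0] ; pick H0
  add 147.16.0.0/12 -> H4 at depth 12
  add 44.5.0.0/16 -> H4 at depth 16
  Q 147.16.38.140: descend 100100110001 ; hops seen [H4,H4] ; pick H4
  del 147.16.0.0/12 (clear depth 12)
  Q 44.5.20.142: descend 001011000000010100 ; hops seen [H4,H4] ; pick H4
  Q 44.5.42.31: descend 00101100000001010010101000011111 ; hops seen [H4,H4,H0] ; pick H0
  Q 36.5.42.31: descend 0010 ; hops seen [H4] ; pick H4

== LOOKUPS ==
["H0","H4","H0","H4","H4","H0","H4"]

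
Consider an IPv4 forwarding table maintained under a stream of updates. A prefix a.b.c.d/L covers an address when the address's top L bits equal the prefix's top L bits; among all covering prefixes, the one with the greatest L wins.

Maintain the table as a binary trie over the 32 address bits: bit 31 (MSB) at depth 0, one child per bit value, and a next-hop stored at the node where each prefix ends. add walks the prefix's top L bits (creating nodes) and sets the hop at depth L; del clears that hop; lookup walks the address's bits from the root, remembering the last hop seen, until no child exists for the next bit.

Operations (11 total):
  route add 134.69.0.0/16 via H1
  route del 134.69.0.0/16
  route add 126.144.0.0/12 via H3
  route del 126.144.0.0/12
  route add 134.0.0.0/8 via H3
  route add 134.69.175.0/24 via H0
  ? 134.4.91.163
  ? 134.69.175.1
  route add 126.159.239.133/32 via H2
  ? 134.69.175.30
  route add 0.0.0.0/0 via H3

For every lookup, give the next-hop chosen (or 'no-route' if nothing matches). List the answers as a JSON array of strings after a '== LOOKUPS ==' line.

Process each operation:
  add 134.69.0.0/16 -> H1 at depth 16
  del 134.69.0.0/16 (clear depth 16)
  add 126.144.0.0/12 -> H3 at depth 12
  del 126.144.0.0/12 (clear depth 12)
  add 134.0.0.0/8 -> H3 at depth 8
  add 134.69.175.0/24 -> H0 at depth 24
  Q 134.4.91.163: descend 100001100 ; hops seen [H3] ; pick H3
  Q 134.69.175.1: descend 100001100100010110101111 ; hops seen [H3,H0] ; pick H0
  add 126.159.239.133/32 -> H2 at depth 32
  Q 134.69.175.30: descend 100001100100010110101111 ; hops seen [H3,H0] ; pick H0
  add 0.0.0.0/0 -> H3 at depth 0

== LOOKUPS ==
["H3","H0","H0"]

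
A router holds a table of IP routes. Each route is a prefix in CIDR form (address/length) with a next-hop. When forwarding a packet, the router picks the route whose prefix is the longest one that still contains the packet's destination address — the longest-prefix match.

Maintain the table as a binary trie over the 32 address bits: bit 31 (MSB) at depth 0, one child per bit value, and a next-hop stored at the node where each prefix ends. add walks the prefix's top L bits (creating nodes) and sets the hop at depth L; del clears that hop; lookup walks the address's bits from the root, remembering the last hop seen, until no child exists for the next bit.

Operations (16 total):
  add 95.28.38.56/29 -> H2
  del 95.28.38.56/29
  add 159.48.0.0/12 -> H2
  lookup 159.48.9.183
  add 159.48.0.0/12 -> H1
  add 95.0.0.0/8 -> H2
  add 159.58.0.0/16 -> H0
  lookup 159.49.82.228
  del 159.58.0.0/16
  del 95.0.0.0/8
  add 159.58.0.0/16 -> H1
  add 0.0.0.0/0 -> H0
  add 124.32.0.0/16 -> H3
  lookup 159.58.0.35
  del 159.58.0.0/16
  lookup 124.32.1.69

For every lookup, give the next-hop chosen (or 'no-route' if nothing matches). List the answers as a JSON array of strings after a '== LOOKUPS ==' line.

Process each operation:
  add 95.28.38.56/29 -> H2 at depth 29
  del 95.28.38.56/29 (clear depth 29)
  add 159.48.0.0/12 -> H2 at depth 12
  Q 159.48.9.183: descend 100111110011 ; hops seen [H2] ; pick H2
  add 159.48.0.0/12 -> H1 at depth 12
  add 95.0.0.0/8 -> H2 at depth 8
  add 159.58.0.0/16 -> H0 at depth 16
  Q 159.49.82.228: descend 100111110011 ; hops seen [H1] ; pick H1
  del 159.58.0.0/16 (clear depth 16)
  del 95.0.0.0/8 (clear depth 8)
  add 159.58.0.0/16 -> H1 at depth 16
  add 0.0.0.0/0 -> H0 at depth 0
  add 124.32.0.0/16 -> H3 at depth 16
  Q 159.58.0.35: descend 1001111100111010 ; hops seen [H0,H1,H1] ; pick H1
  del 159.58.0.0/16 (clear depth 16)
  Q 124.32.1.69: descend 0111110000100000 ; hops seen [H0,H3] ; pick H3

== LOOKUPS ==
["H2","H1","H1","H3"]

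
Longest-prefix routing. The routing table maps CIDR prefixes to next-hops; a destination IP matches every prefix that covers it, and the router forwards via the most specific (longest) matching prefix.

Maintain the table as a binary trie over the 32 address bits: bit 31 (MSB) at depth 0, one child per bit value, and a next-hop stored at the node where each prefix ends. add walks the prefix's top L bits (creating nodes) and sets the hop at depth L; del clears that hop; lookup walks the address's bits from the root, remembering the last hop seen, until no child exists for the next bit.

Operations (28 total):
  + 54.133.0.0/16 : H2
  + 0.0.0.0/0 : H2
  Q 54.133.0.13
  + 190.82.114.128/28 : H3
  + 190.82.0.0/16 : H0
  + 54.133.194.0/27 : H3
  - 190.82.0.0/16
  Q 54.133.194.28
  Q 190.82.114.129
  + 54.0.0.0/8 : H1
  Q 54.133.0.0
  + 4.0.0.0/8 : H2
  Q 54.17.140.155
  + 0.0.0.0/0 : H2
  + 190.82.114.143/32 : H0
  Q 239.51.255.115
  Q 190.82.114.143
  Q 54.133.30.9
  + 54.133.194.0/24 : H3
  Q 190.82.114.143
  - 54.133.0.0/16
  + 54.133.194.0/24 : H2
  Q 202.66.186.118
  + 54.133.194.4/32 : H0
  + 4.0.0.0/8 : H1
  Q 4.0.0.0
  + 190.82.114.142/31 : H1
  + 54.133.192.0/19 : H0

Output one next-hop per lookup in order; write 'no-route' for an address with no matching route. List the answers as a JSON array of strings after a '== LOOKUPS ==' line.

Apply in order:
  + 54.133.0.0/16 (H2) depth=16
  + 0.0.0.0/0 (H2) depth=0
  lookup 54.133.0.13: bits 0011011010000101 walk d0:H2→d1:-→d2:-→d3:-→d4:-→d5:-→d6:-→d7:-→d8:-→d9:-→d10:-→d11:-→d12:-→d13:-→d14:-→d15:-→d16:H2 -> H2
  + 190.82.114.128/28 (H3) depth=28
  + 190.82.0.0/16 (H0) depth=16
  + 54.133.194.0/27 (H3) depth=27
  del 190.82.0.0/16 (clear depth 16)
  lookup 54.133.194.28: bits 001101101000010111000010000 walk d0:H2→d1:-→d2:-→d3:-→d4:-→d5:-→d6:-→d7:-→d8:-→d9:-→d10:-→d11:-→d12:-→d13:-→d14:-→d15:-→d16:H2→d17:-→d18:-→d19:-→d20:-→d21:-→d22:-→d23:-→d24:-→d25:-→d26:-→d27:H3 -> H3
  lookup 190.82.114.129: bits 1011111001010010011100101000 walk d0:H2→d1:-→d2:-→d3:-→d4:-→d5:-→d6:-→d7:-→d8:-→d9:-→d10:-→d11:-→d12:-→d13:-→d14:-→d15:-→d16:-→d17:-→d18:-→d19:-→d20:-→d21:-→d22:-→d23:-→d24:-→d25:-→d26:-→d27:-→d28:H3 -> H3
  + 54.0.0.0/8 (H1) depth=8
  lookup 54.133.0.0: bits 0011011010000101 walk d0:H2→d1:-→d2:-→d3:-→d4:-→d5:-→d6:-→d7:-→d8:H1→d9:-→d10:-→d11:-→d12:-→d13:-→d14:-→d15:-→d16:H2 -> H2
  + 4.0.0.0/8 (H2) depth=8
  lookup 54.17.140.155: bits 00110110 walk d0:H2→d1:-→d2:-→d3:-→d4:-→d5:-→d6:-→d7:-→d8:H1 -> H1
  + 0.0.0.0/0 (H2) depth=0
  + 190.82.114.143/32 (H0) depth=32
  lookup 239.51.255.115: bits 1 walk d0:H2→d1:- -> H2
  lookup 190.82.114.143: bits 10111110010100100111001010001111 walk d0:H2→d1:-→d2:-→d3:-→d4:-→d5:-→d6:-→d7:-→d8:-→d9:-→d10:-→d11:-→d12:-→d13:-→d14:-→d15:-→d16:-→d17:-→d18:-→d19:-→d20:-→d21:-→d22:-→d23:-→d24:-→d25:-→d26:-→d27:-→d28:H3→d29:-→d30:-→d31:-→d32:H0 -> H0
  lookup 54.133.30.9: bits 0011011010000101 walk d0:H2→d1:-→d2:-→d3:-→d4:-→d5:-→d6:-→d7:-→d8:H1→d9:-→d10:-→d11:-→d12:-→d13:-→d14:-→d15:-→d16:H2 -> H2
  + 54.133.194.0/24 (H3) depth=24
  lookup 190.82.114.143: bits 10111110010100100111001010001111 walk d0:H2→d1:-→d2:-→d3:-→d4:-→d5:-→d6:-→d7:-→d8:-→d9:-→d10:-→d11:-→d12:-→d13:-→d14:-→d15:-→d16:-→d17:-→d18:-→d19:-→d20:-→d21:-→d22:-→d23:-→d24:-→d25:-→d26:-→d27:-→d28:H3→d29:-→d30:-→d31:-→d32:H0 -> H0
  del 54.133.0.0/16 (clear depth 16)
  + 54.133.194.0/24 (H2) depth=24
  lookup 202.66.186.118: bits 1 walk d0:H2→d1:- -> H2
  + 54.133.194.4/32 (H0) depth=32
  + 4.0.0.0/8 (H1) depth=8
  lookup 4.0.0.0: bits 00000100 walk d0:H2→d1:-→d2:-→d3:-→d4:-→d5:-→d6:-→d7:-→d8:H1 -> H1
  + 190.82.114.142/31 (H1) depth=31
  + 54.133.192.0/19 (H0) depth=19

== LOOKUPS ==
["H2","H3","H3","H2","H1","H2","H0","H2","H0","H2","H1"]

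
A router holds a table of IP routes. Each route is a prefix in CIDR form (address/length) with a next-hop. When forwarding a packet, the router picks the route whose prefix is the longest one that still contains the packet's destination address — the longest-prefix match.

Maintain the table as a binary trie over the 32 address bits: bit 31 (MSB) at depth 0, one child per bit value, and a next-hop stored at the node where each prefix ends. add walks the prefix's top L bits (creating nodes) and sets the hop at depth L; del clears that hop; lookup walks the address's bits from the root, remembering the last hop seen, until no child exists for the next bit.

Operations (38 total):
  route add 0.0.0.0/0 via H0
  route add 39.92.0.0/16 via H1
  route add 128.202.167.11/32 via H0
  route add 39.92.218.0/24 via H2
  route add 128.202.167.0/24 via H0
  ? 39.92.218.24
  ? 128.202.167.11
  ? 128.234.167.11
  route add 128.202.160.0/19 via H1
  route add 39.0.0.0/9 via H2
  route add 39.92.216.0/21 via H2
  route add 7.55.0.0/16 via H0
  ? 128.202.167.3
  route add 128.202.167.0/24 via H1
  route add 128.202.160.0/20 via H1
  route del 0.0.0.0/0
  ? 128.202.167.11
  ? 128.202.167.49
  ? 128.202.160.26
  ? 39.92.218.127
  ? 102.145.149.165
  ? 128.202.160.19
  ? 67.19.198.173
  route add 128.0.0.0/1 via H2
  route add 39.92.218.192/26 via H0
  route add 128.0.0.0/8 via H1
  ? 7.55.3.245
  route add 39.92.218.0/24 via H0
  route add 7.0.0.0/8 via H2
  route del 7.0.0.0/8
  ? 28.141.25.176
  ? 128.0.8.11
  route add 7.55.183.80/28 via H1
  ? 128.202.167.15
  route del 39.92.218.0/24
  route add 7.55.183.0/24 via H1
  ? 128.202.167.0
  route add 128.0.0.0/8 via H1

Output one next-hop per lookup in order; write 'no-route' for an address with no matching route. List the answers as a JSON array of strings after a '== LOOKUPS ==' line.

Trace:
  add 0.0.0.0/0 -> H0 at depth 0
  add 39.92.0.0/16 -> H1 at depth 16
  add 128.202.167.11/32 -> H0 at depth 32
  add 39.92.218.0/24 -> H2 at depth 24
  add 128.202.167.0/24 -> H0 at depth 24
  ? 39.92.218.24  path d0:H0→d1:-→d2:-→d3:-→d4:-→d5:-→d6:-→d7:-→d8:-→d9:-→d10:-→d11:-→d12:-→d13:-→d14:-→d15:-→d16:H1→d17:-→d18:-→d19:-→d20:-→d21:-→d22:-→d23:-→d24:H2  best=H2
  ? 128.202.167.11  path d0:H0→d1:-→d2:-→d3:-→d4:-→d5:-→d6:-→d7:-→d8:-→d9:-→d10:-→d11:-→d12:-→d13:-→d14:-→d15:-→d16:-→d17:-→d18:-→d19:-→d20:-→d21:-→d22:-→d23:-→d24:H0→d25:-→d26:-→d27:-→d28:-→d29:-→d30:-→d31:-→d32:H0  best=H0
  ? 128.234.167.11  path d0:H0→d1:-→d2:-→d3:-→d4:-→d5:-→d6:-→d7:-→d8:-→d9:-→d10:-  best=H0
  add 128.202.160.0/19 -> H1 at depth 19
  add 39.0.0.0/9 -> H2 at depth 9
  add 39.92.216.0/21 -> H2 at depth 21
  add 7.55.0.0/16 -> H0 at depth 16
  ? 128.202.167.3  path d0:H0→d1:-→d2:-→d3:-→d4:-→d5:-→d6:-→d7:-→d8:-→d9:-→d10:-→d11:-→d12:-→d13:-→d14:-→d15:-→d16:-→d17:-→d18:-→d19:H1→d20:-→d21:-→d22:-→d23:-→d24:H0→d25:-→d26:-→d27:-→d28:-  best=H0
  add 128.202.167.0/24 -> H1 at depth 24
  add 128.202.160.0/20 -> H1 at depth 20
  del 0.0.0.0/0 (clear depth 0)
  ? 128.202.167.11  path d0:-→d1:-→d2:-→d3:-→d4:-→d5:-→d6:-→d7:-→d8:-→d9:-→d10:-→d11:-→d12:-→d13:-→d14:-→d15:-→d16:-→d17:-→d18:-→d19:H1→d20:H1→d21:-→d22:-→d23:-→d24:H1→d25:-→d26:-→d27:-→d28:-→d29:-→d30:-→d31:-→d32:H0  best=H0
  ? 128.202.167.49  path d0:-→d1:-→d2:-→d3:-→d4:-→d5:-→d6:-→d7:-→d8:-→d9:-→d10:-→d11:-→d12:-→d13:-→d14:-→d15:-→d16:-→d17:-→d18:-→d19:H1→d20:H1→d21:-→d22:-→d23:-→d24:H1→d25:-→d26:-  best=H1
  ? 128.202.160.26  path d0:-→d1:-→d2:-→d3:-→d4:-→d5:-→d6:-→d7:-→d8:-→d9:-→d10:-→d11:-→d12:-→d13:-→d14:-→d15:-→d16:-→d17:-→d18:-→d19:H1→d20:H1→d21:-  best=H1
  ? 39.92.218.127  path d0:-→d1:-→d2:-→d3:-→d4:-→d5:-→d6:-→d7:-→d8:-→d9:H2→d10:-→d11:-→d12:-→d13:-→d14:-→d15:-→d16:H1→d17:-→d18:-→d19:-→d20:-→d21:H2→d22:-→d23:-→d24:H2  best=H2
  ? 102.145.149.165  path d0:-→d1:-  best=no-route
  ? 128.202.160.19  path d0:-→d1:-→d2:-→d3:-→d4:-→d5:-→d6:-→d7:-→d8:-→d9:-→d10:-→d11:-→d12:-→d13:-→d14:-→d15:-→d16:-→d17:-→d18:-→d19:H1→d20:H1→d21:-  best=H1
  ? 67.19.198.173  path d0:-→d1:-  best=no-route
  add 128.0.0.0/1 -> H2 at depth 1
  add 39.92.218.192/26 -> H0 at depth 26
  add 128.0.0.0/8 -> H1 at depth 8
  ? 7.55.3.245  path d0:-→d1:-→d2:-→d3:-→d4:-→d5:-→d6:-→d7:-→d8:-→d9:-→d10:-→d11:-→d12:-→d13:-→d14:-→d15:-→d16:H0  best=H0
  add 39.92.218.0/24 -> H0 at depth 24
  add 7.0.0.0/8 -> H2 at depth 8
  del 7.0.0.0/8 (clear depth 8)
  ? 28.141.25.176  path d0:-→d1:-→d2:-→d3:-  best=no-route
  ? 128.0.8.11  path d0:-→d1:H2→d2:-→d3:-→d4:-→d5:-→d6:-→d7:-→d8:H1  best=H1
  add 7.55.183.80/28 -> H1 at depth 28
  ? 128.202.167.15  path d0:-→d1:H2→d2:-→d3:-→d4:-→d5:-→d6:-→d7:-→d8:H1→d9:-→d10:-→d11:-→d12:-→d13:-→d14:-→d15:-→d16:-→d17:-→d18:-→d19:H1→d20:H1→d21:-→d22:-→d23:-→d24:H1→d25:-→d26:-→d27:-→d28:-→d29:-  best=H1
  del 39.92.218.0/24 (clear depth 24)
  add 7.55.183.0/24 -> H1 at depth 24
  ? 128.202.167.0  path d0:-→d1:H2→d2:-→d3:-→d4:-→d5:-→d6:-→d7:-→d8:H1→d9:-→d10:-→d11:-→d12:-→d13:-→d14:-→d15:-→d16:-→d17:-→d18:-→d19:H1→d20:H1→d21:-→d22:-→d23:-→d24:H1→d25:-→d26:-→d27:-→d28:-  best=H1
  add 128.0.0.0/8 -> H1 at depth 8

== LOOKUPS ==
["H2","H0","H0","H0","H0","H1","H1","H2","no-route","H1","no-route","H0","no-route","H1","H1","H1"]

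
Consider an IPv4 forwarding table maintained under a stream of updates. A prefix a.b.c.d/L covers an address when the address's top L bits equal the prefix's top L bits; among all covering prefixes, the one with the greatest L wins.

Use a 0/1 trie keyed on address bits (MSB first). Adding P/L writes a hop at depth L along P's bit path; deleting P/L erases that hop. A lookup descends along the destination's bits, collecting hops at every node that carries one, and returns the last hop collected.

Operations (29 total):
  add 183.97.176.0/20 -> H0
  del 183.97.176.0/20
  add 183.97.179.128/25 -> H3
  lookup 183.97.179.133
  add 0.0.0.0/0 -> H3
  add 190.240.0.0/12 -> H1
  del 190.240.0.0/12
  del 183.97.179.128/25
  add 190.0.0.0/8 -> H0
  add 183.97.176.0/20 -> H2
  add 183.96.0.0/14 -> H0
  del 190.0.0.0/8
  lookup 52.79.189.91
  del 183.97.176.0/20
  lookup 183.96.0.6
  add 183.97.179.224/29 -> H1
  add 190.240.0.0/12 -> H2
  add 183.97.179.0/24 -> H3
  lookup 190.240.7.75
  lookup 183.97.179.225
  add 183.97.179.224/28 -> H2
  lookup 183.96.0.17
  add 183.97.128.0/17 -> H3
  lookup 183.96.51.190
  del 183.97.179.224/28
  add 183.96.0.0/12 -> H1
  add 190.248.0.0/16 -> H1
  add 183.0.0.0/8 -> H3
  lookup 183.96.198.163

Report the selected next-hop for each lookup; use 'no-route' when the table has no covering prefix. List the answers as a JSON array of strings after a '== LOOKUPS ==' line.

Process each operation:
  + 183.97.176.0/20 (H0) depth=20
  del 183.97.176.0/20 (clear depth 20)
  + 183.97.179.128/25 (H3) depth=25
  ? 183.97.179.133  path d0:-→d1:-→d2:-→d3:-→d4:-→d5:-→d6:-→d7:-→d8:-→d9:-→d10:-→d11:-→d12:-→d13:-→d14:-→d15:-→d16:-→d17:-→d18:-→d19:-→d20:-→d21:-→d22:-→d23:-→d24:-→d25:H3  best=H3
  + 0.0.0.0/0 (H3) depth=0
  + 190.240.0.0/12 (H1) depth=12
  del 190.240.0.0/12 (clear depth 12)
  del 183.97.179.128/25 (clear depth 25)
  + 190.0.0.0/8 (H0) depth=8
  + 183.97.176.0/20 (H2) depth=20
  + 183.96.0.0/14 (H0) depth=14
  del 190.0.0.0/8 (clear depth 8)
  ? 52.79.189.91  path d0:H3  best=H3
  del 183.97.176.0/20 (clear depth 20)
  ? 183.96.0.6  path d0:H3→d1:-→d2:-→d3:-→d4:-→d5:-→d6:-→d7:-→d8:-→d9:-→d10:-→d11:-→d12:-→d13:-→d14:H0→d15:-  best=H0
  + 183.97.179.224/29 (H1) depth=29
  + 190.240.0.0/12 (H2) depth=12
  + 183.97.179.0/24 (H3) depth=24
  ? 190.240.7.75  path d0:H3→d1:-→d2:-→d3:-→d4:-→d5:-→d6:-→d7:-→d8:-→d9:-→d10:-→d11:-→d12:H2  best=H2
  ? 183.97.179.225  path d0:H3→d1:-→d2:-→d3:-→d4:-→d5:-→d6:-→d7:-→d8:-→d9:-→d10:-→d11:-→d12:-→d13:-→d14:H0→d15:-→d16:-→d17:-→d18:-→d19:-→d20:-→d21:-→d22:-→d23:-→d24:H3→d25:-→d26:-→d27:-→d28:-→d29:H1  best=H1
  + 183.97.179.224/28 (H2) depth=28
  ? 183.96.0.17  path d0:H3→d1:-→d2:-→d3:-→d4:-→d5:-→d6:-→d7:-→d8:-→d9:-→d10:-→d11:-→d12:-→d13:-→d14:H0→d15:-  best=H0
  + 183.97.128.0/17 (H3) depth=17
  ? 183.96.51.190  path d0:H3→d1:-→d2:-→d3:-→d4:-→d5:-→d6:-→d7:-→d8:-→d9:-→d10:-→d11:-→d12:-→d13:-→d14:H0→d15:-  best=H0
  del 183.97.179.224/28 (clear depth 28)
  + 183.96.0.0/12 (H1) depth=12
  + 190.248.0.0/16 (H1) depth=16
  + 183.0.0.0/8 (H3) depth=8
  ? 183.96.198.163  path d0:H3→d1:-→d2:-→d3:-→d4:-→d5:-→d6:-→d7:-→d8:H3→d9:-→d10:-→d11:-→d12:H1→d13:-→d14:H0→d15:-  best=H0

== LOOKUPS ==
["H3","H3","H0","H2","H1","H0","H0","H0"]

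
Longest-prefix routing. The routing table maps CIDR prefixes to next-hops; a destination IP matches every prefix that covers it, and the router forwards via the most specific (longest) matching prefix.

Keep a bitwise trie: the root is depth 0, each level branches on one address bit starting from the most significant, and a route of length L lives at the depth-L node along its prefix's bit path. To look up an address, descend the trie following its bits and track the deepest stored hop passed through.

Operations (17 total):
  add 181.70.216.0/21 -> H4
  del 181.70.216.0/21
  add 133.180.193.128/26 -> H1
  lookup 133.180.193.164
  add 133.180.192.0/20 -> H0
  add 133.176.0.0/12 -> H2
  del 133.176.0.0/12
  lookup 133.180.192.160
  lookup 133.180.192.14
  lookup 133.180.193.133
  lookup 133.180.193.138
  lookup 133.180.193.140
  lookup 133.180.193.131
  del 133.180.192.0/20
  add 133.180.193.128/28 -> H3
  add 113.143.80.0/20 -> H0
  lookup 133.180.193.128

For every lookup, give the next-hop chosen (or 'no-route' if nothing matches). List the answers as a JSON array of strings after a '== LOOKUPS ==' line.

Process each operation:
  + 181.70.216.0/21 (H4) depth=21
  del 181.70.216.0/21 (clear depth 21)
  + 133.180.193.128/26 (H1) depth=26
  ? 133.180.193.164  path d0:-→d1:-→d2:-→d3:-→d4:-→d5:-→d6:-→d7:-→d8:-→d9:-→d10:-→d11:-→d12:-→d13:-→d14:-→d15:-→d16:-→d17:-→d18:-→d19:-→d20:-→d21:-→d22:-→d23:-→d24:-→d25:-→d26:H1  best=H1
  + 133.180.192.0/20 (H0) depth=20
  + 133.176.0.0/12 (H2) depth=12
  del 133.176.0.0/12 (clear depth 12)
  ? 133.180.192.160  path d0:-→d1:-→d2:-→d3:-→d4:-→d5:-→d6:-→d7:-→d8:-→d9:-→d10:-→d11:-→d12:-→d13:-→d14:-→d15:-→d16:-→d17:-→d18:-→d19:-→d20:H0→d21:-→d22:-→d23:-  best=H0
  ? 133.180.192.14  path d0:-→d1:-→d2:-→d3:-→d4:-→d5:-→d6:-→d7:-→d8:-→d9:-→d10:-→d11:-→d12:-→d13:-→d14:-→d15:-→d16:-→d17:-→d18:-→d19:-→d20:H0→d21:-→d22:-→d23:-  best=H0
  ? 133.180.193.133  path d0:-→d1:-→d2:-→d3:-→d4:-→d5:-→d6:-→d7:-→d8:-→d9:-→d10:-→d11:-→d12:-→d13:-→d14:-→d15:-→d16:-→d17:-→d18:-→d19:-→d20:H0→d21:-→d22:-→d23:-→d24:-→d25:-→d26:H1  best=H1
  ? 133.180.193.138  path d0:-→d1:-→d2:-→d3:-→d4:-→d5:-→d6:-→d7:-→d8:-→d9:-→d10:-→d11:-→d12:-→d13:-→d14:-→d15:-→d16:-→d17:-→d18:-→d19:-→d20:H0→d21:-→d22:-→d23:-→d24:-→d25:-→d26:H1  best=H1
  ? 133.180.193.140  path d0:-→d1:-→d2:-→d3:-→d4:-→d5:-→d6:-→d7:-→d8:-→d9:-→d10:-→d11:-→d12:-→d13:-→d14:-→d15:-→d16:-→d17:-→d18:-→d19:-→d20:H0→d21:-→d22:-→d23:-→d24:-→d25:-→d26:H1  best=H1
  ? 133.180.193.131  path d0:-→d1:-→d2:-→d3:-→d4:-→d5:-→d6:-→d7:-→d8:-→d9:-→d10:-→d11:-→d12:-→d13:-→d14:-→d15:-→d16:-→d17:-→d18:-→d19:-→d20:H0→d21:-→d22:-→d23:-→d24:-→d25:-→d26:H1  best=H1
  del 133.180.192.0/20 (clear depth 20)
  + 133.180.193.128/28 (H3) depth=28
  + 113.143.80.0/20 (H0) depth=20
  ? 133.180.193.128  path d0:-→d1:-→d2:-→d3:-→d4:-→d5:-→d6:-→d7:-→d8:-→d9:-→d10:-→d11:-→d12:-→d13:-→d14:-→d15:-→d16:-→d17:-→d18:-→d19:-→d20:-→d21:-→d22:-→d23:-→d24:-→d25:-→d26:H1→d27:-→d28:H3  best=H3

== LOOKUPS ==
["H1","H0","H0","H1","H1","H1","H1","H3"]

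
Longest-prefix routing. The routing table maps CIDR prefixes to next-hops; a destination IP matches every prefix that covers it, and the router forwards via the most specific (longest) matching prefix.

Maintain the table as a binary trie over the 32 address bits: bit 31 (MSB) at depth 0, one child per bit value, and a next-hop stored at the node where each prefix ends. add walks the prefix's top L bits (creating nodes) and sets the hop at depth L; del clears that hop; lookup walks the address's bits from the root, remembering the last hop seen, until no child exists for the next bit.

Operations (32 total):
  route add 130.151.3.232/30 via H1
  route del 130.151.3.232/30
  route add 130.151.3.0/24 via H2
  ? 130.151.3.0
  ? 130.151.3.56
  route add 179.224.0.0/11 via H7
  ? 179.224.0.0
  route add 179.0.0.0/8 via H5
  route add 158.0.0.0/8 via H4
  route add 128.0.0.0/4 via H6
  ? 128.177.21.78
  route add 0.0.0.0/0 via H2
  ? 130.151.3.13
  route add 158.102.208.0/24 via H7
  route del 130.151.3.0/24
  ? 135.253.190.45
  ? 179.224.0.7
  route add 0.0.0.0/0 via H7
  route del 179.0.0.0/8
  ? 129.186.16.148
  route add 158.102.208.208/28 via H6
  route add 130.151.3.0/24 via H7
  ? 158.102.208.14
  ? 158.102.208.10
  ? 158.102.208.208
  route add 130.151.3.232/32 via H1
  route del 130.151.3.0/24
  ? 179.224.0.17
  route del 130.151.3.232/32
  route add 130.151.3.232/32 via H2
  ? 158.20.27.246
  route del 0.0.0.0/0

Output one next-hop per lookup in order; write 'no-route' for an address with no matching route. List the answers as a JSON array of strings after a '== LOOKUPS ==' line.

Trace:
  + 130.151.3.232/30 (H1) depth=30
  - 130.151.3.232/30 clear@30
  + 130.151.3.0/24 (H2) depth=24
  lookup 130.151.3.0: bits 100000101001011100000011 walk d0:-→d1:-→d2:-→d3:-→d4:-→d5:-→d6:-→d7:-→d8:-→d9:-→d10:-→d11:-→d12:-→d13:-→d14:-→d15:-→d16:-→d17:-→d18:-→d19:-→d20:-→d21:-→d22:-→d23:-→d24:H2 -> H2
  lookup 130.151.3.56: bits 100000101001011100000011 walk d0:-→d1:-→d2:-→d3:-→d4:-→d5:-→d6:-→d7:-→d8:-→d9:-→d10:-→d11:-→d12:-→d13:-→d14:-→d15:-→d16:-→d17:-→d18:-→d19:-→d20:-→d21:-→d22:-→d23:-→d24:H2 -> H2
  + 179.224.0.0/11 (H7) depth=11
  lookup 179.224.0.0: bits 10110011111 walk d0:-→d1:-→d2:-→d3:-→d4:-→d5:-→d6:-→d7:-→d8:-→d9:-→d10:-→d11:H7 -> H7
  + 179.0.0.0/8 (H5) depth=8
  + 158.0.0.0/8 (H4) depth=8
  + 128.0.0.0/4 (H6) depth=4
  lookup 128.177.21.78: bits 100000 walk d0:-→d1:-→d2:-→d3:-→d4:H6→d5:-→d6:- -> H6
  + 0.0.0.0/0 (H2) depth=0
  lookup 130.151.3.13: bits 100000101001011100000011 walk d0:H2→d1:-→d2:-→d3:-→d4:H6→d5:-→d6:-→d7:-→d8:-→d9:-→d10:-→d11:-→d12:-→d13:-→d14:-→d15:-→d16:-→d17:-→d18:-→d19:-→d20:-→d21:-→d22:-→d23:-→d24:H2 -> H2
  + 158.102.208.0/24 (H7) depth=24
  - 130.151.3.0/24 clear@24
  lookup 135.253.190.45: bits 10000 walk d0:H2→d1:-→d2:-→d3:-→d4:H6→d5:- -> H6
  lookup 179.224.0.7: bits 10110011111 walk d0:H2→d1:-→d2:-→d3:-→d4:-→d5:-→d6:-→d7:-→d8:H5→d9:-→d10:-→d11:H7 -> H7
  + 0.0.0.0/0 (H7) depth=0
  - 179.0.0.0/8 clear@8
  lookup 129.186.16.148: bits 100000 walk d0:H7→d1:-→d2:-→d3:-→d4:H6→d5:-→d6:- -> H6
  + 158.102.208.208/28 (H6) depth=28
  + 130.151.3.0/24 (H7) depth=24
  lookup 158.102.208.14: bits 100111100110011011010000 walk d0:H7→d1:-→d2:-→d3:-→d4:-→d5:-→d6:-→d7:-→d8:H4→d9:-→d10:-→d11:-→d12:-→d13:-→d14:-→d15:-→d16:-→d17:-→d18:-→d19:-→d20:-→d21:-→d22:-→d23:-→d24:H7 -> H7
  lookup 158.102.208.10: bits 100111100110011011010000 walk d0:H7→d1:-→d2:-→d3:-→d4:-→d5:-→d6:-→d7:-→d8:H4→d9:-→d10:-→d11:-→d12:-→d13:-→d14:-→d15:-→d16:-→d17:-→d18:-→d19:-→d20:-→d21:-→d22:-→d23:-→d24:H7 -> H7
  lookup 158.102.208.208: bits 1001111001100110110100001101 walk d0:H7→d1:-→d2:-→d3:-→d4:-→d5:-→d6:-→d7:-→d8:H4→d9:-→d10:-→d11:-→d12:-→d13:-→d14:-→d15:-→d16:-→d17:-→d18:-→d19:-→d20:-→d21:-→d22:-→d23:-→d24:H7→d25:-→d26:-→d27:-→d28:H6 -> H6
  + 130.151.3.232/32 (H1) depth=32
  - 130.151.3.0/24 clear@24
  lookup 179.224.0.17: bits 10110011111 walk d0:H7→d1:-→d2:-→d3:-→d4:-→d5:-→d6:-→d7:-→d8:-→d9:-→d10:-→d11:H7 -> H7
  - 130.151.3.232/32 clear@32
  + 130.151.3.232/32 (H2) depth=32
  lookup 158.20.27.246: bits 100111100 walk d0:H7→d1:-→d2:-→d3:-→d4:-→d5:-→d6:-→d7:-→d8:H4→d9:- -> H4
  - 0.0.0.0/0 clear@0

== LOOKUPS ==
["H2","H2","H7","H6","H2","H6","H7","H6","H7","H7","H6","H7","H4"]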